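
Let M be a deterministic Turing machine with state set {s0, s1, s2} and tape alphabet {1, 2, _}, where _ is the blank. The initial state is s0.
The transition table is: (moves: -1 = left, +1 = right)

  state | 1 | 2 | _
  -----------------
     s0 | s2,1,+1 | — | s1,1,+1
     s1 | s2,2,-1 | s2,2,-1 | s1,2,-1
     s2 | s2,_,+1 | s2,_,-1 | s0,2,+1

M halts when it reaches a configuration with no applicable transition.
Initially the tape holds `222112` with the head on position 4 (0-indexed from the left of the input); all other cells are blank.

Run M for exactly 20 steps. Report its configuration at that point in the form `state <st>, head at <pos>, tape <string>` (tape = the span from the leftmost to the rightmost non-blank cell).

state=s0 head=4 tape=2221[1]2___   (s0,1)→(s2,1,+1)
state=s2 head=5 tape=22211[2]___   (s2,2)→(s2,_,-1)
state=s2 head=4 tape=2221[1]____   (s2,1)→(s2,_,+1)
state=s2 head=5 tape=2221_[_]___   (s2,_)→(s0,2,+1)
state=s0 head=6 tape=2221_2[_]__   (s0,_)→(s1,1,+1)
state=s1 head=7 tape=2221_21[_]_   (s1,_)→(s1,2,-1)
state=s1 head=6 tape=2221_2[1]2_   (s1,1)→(s2,2,-1)
state=s2 head=5 tape=2221_[2]22_   (s2,2)→(s2,_,-1)
state=s2 head=4 tape=2221[_]_22_   (s2,_)→(s0,2,+1)
state=s0 head=5 tape=22212[_]22_   (s0,_)→(s1,1,+1)
state=s1 head=6 tape=222121[2]2_   (s1,2)→(s2,2,-1)
state=s2 head=5 tape=22212[1]22_   (s2,1)→(s2,_,+1)
state=s2 head=6 tape=22212_[2]2_   (s2,2)→(s2,_,-1)
state=s2 head=5 tape=22212[_]_2_   (s2,_)→(s0,2,+1)
state=s0 head=6 tape=222122[_]2_   (s0,_)→(s1,1,+1)
state=s1 head=7 tape=2221221[2]_   (s1,2)→(s2,2,-1)
state=s2 head=6 tape=222122[1]2_   (s2,1)→(s2,_,+1)
state=s2 head=7 tape=222122_[2]_   (s2,2)→(s2,_,-1)
state=s2 head=6 tape=222122[_]__   (s2,_)→(s0,2,+1)
state=s0 head=7 tape=2221222[_]_   (s0,_)→(s1,1,+1)
state=s1 head=8 tape=22212221[_]
After 20 steps: state s1, head at 8, tape 22212221.

state s1, head at 8, tape 22212221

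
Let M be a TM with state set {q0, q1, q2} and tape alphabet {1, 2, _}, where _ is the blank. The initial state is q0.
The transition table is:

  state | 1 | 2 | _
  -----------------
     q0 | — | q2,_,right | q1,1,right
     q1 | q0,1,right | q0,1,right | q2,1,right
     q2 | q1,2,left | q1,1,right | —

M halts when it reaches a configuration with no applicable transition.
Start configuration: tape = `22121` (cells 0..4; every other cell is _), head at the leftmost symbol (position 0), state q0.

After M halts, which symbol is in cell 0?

q0 | [2]2121__   read 2 → write _, move right, go to q2
q2 | _[2]121__   read 2 → write 1, move right, go to q1
q1 | _1[1]21__   read 1 → write 1, move right, go to q0
q0 | _11[2]1__   read 2 → write _, move right, go to q2
q2 | _11_[1]__   read 1 → write 2, move left, go to q1
q1 | _11[_]2__   read _ → write 1, move right, go to q2
q2 | _111[2]__   read 2 → write 1, move right, go to q1
q1 | _1111[_]_   read _ → write 1, move right, go to q2
q2 | _11111[_]
Cell 0 holds _ when M halts.

_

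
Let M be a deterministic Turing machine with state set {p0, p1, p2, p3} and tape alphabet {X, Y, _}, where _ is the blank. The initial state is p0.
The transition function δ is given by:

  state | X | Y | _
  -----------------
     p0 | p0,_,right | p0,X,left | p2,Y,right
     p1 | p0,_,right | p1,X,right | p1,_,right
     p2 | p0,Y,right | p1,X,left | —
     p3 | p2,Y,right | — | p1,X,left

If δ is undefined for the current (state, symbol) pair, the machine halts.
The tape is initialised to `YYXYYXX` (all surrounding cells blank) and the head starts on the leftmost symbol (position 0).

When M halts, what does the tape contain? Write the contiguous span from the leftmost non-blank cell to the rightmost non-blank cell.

YY_YY____Y

p0 | __[Y]YXYYXX__   read Y → write X, move left, go to p0
p0 | _[_]XYXYYXX__   read _ → write Y, move right, go to p2
p2 | _Y[X]YXYYXX__   read X → write Y, move right, go to p0
p0 | _YY[Y]XYYXX__   read Y → write X, move left, go to p0
p0 | _Y[Y]XXYYXX__   read Y → write X, move left, go to p0
p0 | _[Y]XXXYYXX__   read Y → write X, move left, go to p0
p0 | [_]XXXXYYXX__   read _ → write Y, move right, go to p2
p2 | Y[X]XXXYYXX__   read X → write Y, move right, go to p0
p0 | YY[X]XXYYXX__   read X → write _, move right, go to p0
p0 | YY_[X]XYYXX__   read X → write _, move right, go to p0
p0 | YY__[X]YYXX__   read X → write _, move right, go to p0
p0 | YY___[Y]YXX__   read Y → write X, move left, go to p0
p0 | YY__[_]XYXX__   read _ → write Y, move right, go to p2
p2 | YY__Y[X]YXX__   read X → write Y, move right, go to p0
p0 | YY__YY[Y]XX__   read Y → write X, move left, go to p0
p0 | YY__Y[Y]XXX__   read Y → write X, move left, go to p0
p0 | YY__[Y]XXXX__   read Y → write X, move left, go to p0
p0 | YY_[_]XXXXX__   read _ → write Y, move right, go to p2
p2 | YY_Y[X]XXXX__   read X → write Y, move right, go to p0
p0 | YY_YY[X]XXX__   read X → write _, move right, go to p0
p0 | YY_YY_[X]XX__   read X → write _, move right, go to p0
p0 | YY_YY__[X]X__   read X → write _, move right, go to p0
p0 | YY_YY___[X]__   read X → write _, move right, go to p0
p0 | YY_YY____[_]_   read _ → write Y, move right, go to p2
p2 | YY_YY____Y[_]
The non-blank tape span at halt is YY_YY____Y.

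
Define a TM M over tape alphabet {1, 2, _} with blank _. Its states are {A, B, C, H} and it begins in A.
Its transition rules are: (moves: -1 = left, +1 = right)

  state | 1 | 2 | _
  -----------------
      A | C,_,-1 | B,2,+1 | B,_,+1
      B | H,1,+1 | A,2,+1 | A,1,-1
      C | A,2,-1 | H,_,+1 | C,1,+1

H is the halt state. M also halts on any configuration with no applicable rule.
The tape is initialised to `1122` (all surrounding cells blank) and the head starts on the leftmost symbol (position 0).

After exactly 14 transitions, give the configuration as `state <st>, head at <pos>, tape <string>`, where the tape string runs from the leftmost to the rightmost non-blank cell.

state=A head=0 tape=__[1]122__   (A,1)→(C,_,-1)
state=C head=-1 tape=_[_]_122__   (C,_)→(C,1,+1)
state=C head=0 tape=_1[_]122__   (C,_)→(C,1,+1)
state=C head=1 tape=_11[1]22__   (C,1)→(A,2,-1)
state=A head=0 tape=_1[1]222__   (A,1)→(C,_,-1)
state=C head=-1 tape=_[1]_222__   (C,1)→(A,2,-1)
state=A head=-2 tape=[_]2_222__   (A,_)→(B,_,+1)
state=B head=-1 tape=_[2]_222__   (B,2)→(A,2,+1)
state=A head=0 tape=_2[_]222__   (A,_)→(B,_,+1)
state=B head=1 tape=_2_[2]22__   (B,2)→(A,2,+1)
state=A head=2 tape=_2_2[2]2__   (A,2)→(B,2,+1)
state=B head=3 tape=_2_22[2]__   (B,2)→(A,2,+1)
state=A head=4 tape=_2_222[_]_   (A,_)→(B,_,+1)
state=B head=5 tape=_2_222_[_]   (B,_)→(A,1,-1)
state=A head=4 tape=_2_222[_]1
After 14 steps: state A, head at 4, tape 2_222_1.

state A, head at 4, tape 2_222_1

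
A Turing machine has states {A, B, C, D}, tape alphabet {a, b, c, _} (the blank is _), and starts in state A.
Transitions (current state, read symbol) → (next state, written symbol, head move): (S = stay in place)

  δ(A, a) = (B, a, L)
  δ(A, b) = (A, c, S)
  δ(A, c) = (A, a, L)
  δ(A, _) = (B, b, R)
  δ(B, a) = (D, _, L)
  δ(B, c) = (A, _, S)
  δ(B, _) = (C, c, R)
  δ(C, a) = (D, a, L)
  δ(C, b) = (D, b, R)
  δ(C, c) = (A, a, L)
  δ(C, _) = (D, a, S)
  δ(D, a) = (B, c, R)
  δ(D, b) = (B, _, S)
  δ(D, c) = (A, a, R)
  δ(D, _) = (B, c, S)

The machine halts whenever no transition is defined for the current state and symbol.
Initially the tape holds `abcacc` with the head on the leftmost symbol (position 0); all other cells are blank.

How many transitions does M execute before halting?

21

state=A head=0 tape=__[a]bcacc   (A,a)→(B,a,L)
state=B head=-1 tape=_[_]abcacc   (B,_)→(C,c,R)
state=C head=0 tape=_c[a]bcacc   (C,a)→(D,a,L)
state=D head=-1 tape=_[c]abcacc   (D,c)→(A,a,R)
state=A head=0 tape=_a[a]bcacc   (A,a)→(B,a,L)
state=B head=-1 tape=_[a]abcacc   (B,a)→(D,_,L)
state=D head=-2 tape=[_]_abcacc   (D,_)→(B,c,S)
state=B head=-2 tape=[c]_abcacc   (B,c)→(A,_,S)
state=A head=-2 tape=[_]_abcacc   (A,_)→(B,b,R)
state=B head=-1 tape=b[_]abcacc   (B,_)→(C,c,R)
state=C head=0 tape=bc[a]bcacc   (C,a)→(D,a,L)
state=D head=-1 tape=b[c]abcacc   (D,c)→(A,a,R)
state=A head=0 tape=ba[a]bcacc   (A,a)→(B,a,L)
state=B head=-1 tape=b[a]abcacc   (B,a)→(D,_,L)
state=D head=-2 tape=[b]_abcacc   (D,b)→(B,_,S)
state=B head=-2 tape=[_]_abcacc   (B,_)→(C,c,R)
state=C head=-1 tape=c[_]abcacc   (C,_)→(D,a,S)
state=D head=-1 tape=c[a]abcacc   (D,a)→(B,c,R)
state=B head=0 tape=cc[a]bcacc   (B,a)→(D,_,L)
state=D head=-1 tape=c[c]_bcacc   (D,c)→(A,a,R)
state=A head=0 tape=ca[_]bcacc   (A,_)→(B,b,R)
state=B head=1 tape=cab[b]cacc
M halts after 21 transitions.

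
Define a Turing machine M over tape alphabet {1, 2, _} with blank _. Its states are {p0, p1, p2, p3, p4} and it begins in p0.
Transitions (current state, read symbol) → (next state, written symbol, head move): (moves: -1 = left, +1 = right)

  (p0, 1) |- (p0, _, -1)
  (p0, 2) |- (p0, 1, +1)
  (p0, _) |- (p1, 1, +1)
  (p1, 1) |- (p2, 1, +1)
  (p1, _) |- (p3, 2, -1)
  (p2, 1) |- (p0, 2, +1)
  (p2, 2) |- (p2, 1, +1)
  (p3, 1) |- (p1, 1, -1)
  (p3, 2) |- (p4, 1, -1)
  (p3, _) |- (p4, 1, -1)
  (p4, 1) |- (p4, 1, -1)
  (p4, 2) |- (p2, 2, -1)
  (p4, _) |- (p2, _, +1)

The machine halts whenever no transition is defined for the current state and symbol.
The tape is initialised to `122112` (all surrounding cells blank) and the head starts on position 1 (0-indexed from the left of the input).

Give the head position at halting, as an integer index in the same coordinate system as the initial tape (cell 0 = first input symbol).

6

p0 | ____1[2]2112_   read 2 → write 1, move +1, go to p0
p0 | ____11[2]112_   read 2 → write 1, move +1, go to p0
p0 | ____111[1]12_   read 1 → write _, move -1, go to p0
p0 | ____11[1]_12_   read 1 → write _, move -1, go to p0
p0 | ____1[1]__12_   read 1 → write _, move -1, go to p0
p0 | ____[1]___12_   read 1 → write _, move -1, go to p0
p0 | ___[_]____12_   read _ → write 1, move +1, go to p1
p1 | ___1[_]___12_   read _ → write 2, move -1, go to p3
p3 | ___[1]2___12_   read 1 → write 1, move -1, go to p1
p1 | __[_]12___12_   read _ → write 2, move -1, go to p3
p3 | _[_]212___12_   read _ → write 1, move -1, go to p4
p4 | [_]1212___12_   read _ → write _, move +1, go to p2
p2 | _[1]212___12_   read 1 → write 2, move +1, go to p0
p0 | _2[2]12___12_   read 2 → write 1, move +1, go to p0
p0 | _21[1]2___12_   read 1 → write _, move -1, go to p0
p0 | _2[1]_2___12_   read 1 → write _, move -1, go to p0
p0 | _[2]__2___12_   read 2 → write 1, move +1, go to p0
p0 | _1[_]_2___12_   read _ → write 1, move +1, go to p1
p1 | _11[_]2___12_   read _ → write 2, move -1, go to p3
p3 | _1[1]22___12_   read 1 → write 1, move -1, go to p1
p1 | _[1]122___12_   read 1 → write 1, move +1, go to p2
p2 | _1[1]22___12_   read 1 → write 2, move +1, go to p0
p0 | _12[2]2___12_   read 2 → write 1, move +1, go to p0
p0 | _121[2]___12_   read 2 → write 1, move +1, go to p0
p0 | _1211[_]__12_   read _ → write 1, move +1, go to p1
p1 | _12111[_]_12_   read _ → write 2, move -1, go to p3
p3 | _1211[1]2_12_   read 1 → write 1, move -1, go to p1
p1 | _121[1]12_12_   read 1 → write 1, move +1, go to p2
p2 | _1211[1]2_12_   read 1 → write 2, move +1, go to p0
p0 | _12112[2]_12_   read 2 → write 1, move +1, go to p0
p0 | _121121[_]12_   read _ → write 1, move +1, go to p1
p1 | _1211211[1]2_   read 1 → write 1, move +1, go to p2
p2 | _12112111[2]_   read 2 → write 1, move +1, go to p2
p2 | _121121111[_]
At halt the head is at cell 6.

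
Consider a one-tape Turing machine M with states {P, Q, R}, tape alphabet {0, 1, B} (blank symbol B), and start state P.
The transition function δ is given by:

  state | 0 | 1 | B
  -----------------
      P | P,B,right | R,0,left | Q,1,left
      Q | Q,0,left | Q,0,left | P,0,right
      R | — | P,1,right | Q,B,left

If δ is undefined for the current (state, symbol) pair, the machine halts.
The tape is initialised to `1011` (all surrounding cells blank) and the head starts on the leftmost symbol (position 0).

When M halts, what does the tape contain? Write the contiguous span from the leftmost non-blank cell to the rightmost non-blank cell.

00000011

P | BBBB[1]011   read 1 → write 0, move left, go to R
R | BBB[B]0011   read B → write B, move left, go to Q
Q | BB[B]B0011   read B → write 0, move right, go to P
P | BB0[B]0011   read B → write 1, move left, go to Q
Q | BB[0]10011   read 0 → write 0, move left, go to Q
Q | B[B]010011   read B → write 0, move right, go to P
P | B0[0]10011   read 0 → write B, move right, go to P
P | B0B[1]0011   read 1 → write 0, move left, go to R
R | B0[B]00011   read B → write B, move left, go to Q
Q | B[0]B00011   read 0 → write 0, move left, go to Q
Q | [B]0B00011   read B → write 0, move right, go to P
P | 0[0]B00011   read 0 → write B, move right, go to P
P | 0B[B]00011   read B → write 1, move left, go to Q
Q | 0[B]100011   read B → write 0, move right, go to P
P | 00[1]00011   read 1 → write 0, move left, go to R
R | 0[0]000011
The non-blank tape span at halt is 00000011.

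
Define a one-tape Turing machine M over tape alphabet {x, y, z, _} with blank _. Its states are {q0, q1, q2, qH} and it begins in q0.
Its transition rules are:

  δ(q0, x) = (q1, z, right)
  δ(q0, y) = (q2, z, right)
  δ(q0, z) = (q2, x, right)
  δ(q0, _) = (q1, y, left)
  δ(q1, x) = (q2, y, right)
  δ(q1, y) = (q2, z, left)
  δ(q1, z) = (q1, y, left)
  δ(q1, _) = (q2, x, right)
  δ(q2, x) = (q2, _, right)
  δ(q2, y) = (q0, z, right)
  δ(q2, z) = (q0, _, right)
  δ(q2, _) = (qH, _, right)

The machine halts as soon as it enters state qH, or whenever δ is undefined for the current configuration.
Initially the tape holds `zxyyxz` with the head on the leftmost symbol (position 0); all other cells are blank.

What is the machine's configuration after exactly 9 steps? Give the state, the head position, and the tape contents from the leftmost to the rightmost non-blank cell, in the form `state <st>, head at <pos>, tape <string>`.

q0 | [z]xyyxz__   read z → write x, move right, go to q2
q2 | x[x]yyxz__   read x → write _, move right, go to q2
q2 | x_[y]yxz__   read y → write z, move right, go to q0
q0 | x_z[y]xz__   read y → write z, move right, go to q2
q2 | x_zz[x]z__   read x → write _, move right, go to q2
q2 | x_zz_[z]__   read z → write _, move right, go to q0
q0 | x_zz__[_]_   read _ → write y, move left, go to q1
q1 | x_zz_[_]y_   read _ → write x, move right, go to q2
q2 | x_zz_x[y]_   read y → write z, move right, go to q0
q0 | x_zz_xz[_]
After 9 steps: state q0, head at 7, tape x_zz_xz.

state q0, head at 7, tape x_zz_xz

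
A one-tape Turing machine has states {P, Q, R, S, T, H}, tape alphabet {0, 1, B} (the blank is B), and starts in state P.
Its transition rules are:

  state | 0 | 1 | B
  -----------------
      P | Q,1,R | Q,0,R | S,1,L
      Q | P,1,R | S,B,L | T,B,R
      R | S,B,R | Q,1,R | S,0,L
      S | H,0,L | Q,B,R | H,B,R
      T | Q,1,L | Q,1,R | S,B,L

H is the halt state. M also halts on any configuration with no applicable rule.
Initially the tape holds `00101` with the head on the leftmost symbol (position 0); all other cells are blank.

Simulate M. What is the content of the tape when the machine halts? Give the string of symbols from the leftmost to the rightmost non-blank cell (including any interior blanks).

state=P head=0 tape=[0]0101BB   (P,0)→(Q,1,R)
state=Q head=1 tape=1[0]101BB   (Q,0)→(P,1,R)
state=P head=2 tape=11[1]01BB   (P,1)→(Q,0,R)
state=Q head=3 tape=110[0]1BB   (Q,0)→(P,1,R)
state=P head=4 tape=1101[1]BB   (P,1)→(Q,0,R)
state=Q head=5 tape=11010[B]B   (Q,B)→(T,B,R)
state=T head=6 tape=11010B[B]   (T,B)→(S,B,L)
state=S head=5 tape=11010[B]B   (S,B)→(H,B,R)
state=H head=6 tape=11010B[B]
The non-blank tape span at halt is 11010.

11010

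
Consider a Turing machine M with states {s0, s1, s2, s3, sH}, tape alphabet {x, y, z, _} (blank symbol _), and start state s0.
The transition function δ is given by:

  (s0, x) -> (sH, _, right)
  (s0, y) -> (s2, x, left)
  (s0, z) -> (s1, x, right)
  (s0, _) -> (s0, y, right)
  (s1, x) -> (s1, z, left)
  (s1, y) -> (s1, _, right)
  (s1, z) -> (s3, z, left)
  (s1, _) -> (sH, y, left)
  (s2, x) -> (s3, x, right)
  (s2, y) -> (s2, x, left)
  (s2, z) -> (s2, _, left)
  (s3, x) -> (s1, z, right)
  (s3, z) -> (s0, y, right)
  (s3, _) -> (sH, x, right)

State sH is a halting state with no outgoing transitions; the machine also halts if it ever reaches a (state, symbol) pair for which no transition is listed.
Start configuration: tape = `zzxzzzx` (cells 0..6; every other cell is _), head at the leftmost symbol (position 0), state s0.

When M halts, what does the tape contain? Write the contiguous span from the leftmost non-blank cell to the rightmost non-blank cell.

xzzzzzx

state=s0 head=0 tape=[z]zxzzzx   (s0,z)→(s1,x,right)
state=s1 head=1 tape=x[z]xzzzx   (s1,z)→(s3,z,left)
state=s3 head=0 tape=[x]zxzzzx   (s3,x)→(s1,z,right)
state=s1 head=1 tape=z[z]xzzzx   (s1,z)→(s3,z,left)
state=s3 head=0 tape=[z]zxzzzx   (s3,z)→(s0,y,right)
state=s0 head=1 tape=y[z]xzzzx   (s0,z)→(s1,x,right)
state=s1 head=2 tape=yx[x]zzzx   (s1,x)→(s1,z,left)
state=s1 head=1 tape=y[x]zzzzx   (s1,x)→(s1,z,left)
state=s1 head=0 tape=[y]zzzzzx   (s1,y)→(s1,_,right)
state=s1 head=1 tape=_[z]zzzzx   (s1,z)→(s3,z,left)
state=s3 head=0 tape=[_]zzzzzx   (s3,_)→(sH,x,right)
state=sH head=1 tape=x[z]zzzzx
The non-blank tape span at halt is xzzzzzx.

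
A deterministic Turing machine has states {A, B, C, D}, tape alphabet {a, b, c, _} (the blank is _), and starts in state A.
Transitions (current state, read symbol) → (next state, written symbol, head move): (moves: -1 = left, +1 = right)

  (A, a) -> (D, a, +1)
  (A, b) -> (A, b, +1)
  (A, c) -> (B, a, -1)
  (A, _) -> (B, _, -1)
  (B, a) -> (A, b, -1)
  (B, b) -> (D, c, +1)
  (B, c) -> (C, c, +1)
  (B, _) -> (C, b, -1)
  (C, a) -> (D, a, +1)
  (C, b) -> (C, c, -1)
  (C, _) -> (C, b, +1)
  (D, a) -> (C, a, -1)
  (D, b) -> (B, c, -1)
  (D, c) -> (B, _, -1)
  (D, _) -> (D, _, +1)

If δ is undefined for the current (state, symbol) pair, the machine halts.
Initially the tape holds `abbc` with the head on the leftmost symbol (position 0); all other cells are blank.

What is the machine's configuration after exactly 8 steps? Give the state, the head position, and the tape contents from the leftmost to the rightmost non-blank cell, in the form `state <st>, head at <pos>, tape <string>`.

A | ____[a]bbc   read a → write a, move +1, go to D
D | ____a[b]bc   read b → write c, move -1, go to B
B | ____[a]cbc   read a → write b, move -1, go to A
A | ___[_]bcbc   read _ → write _, move -1, go to B
B | __[_]_bcbc   read _ → write b, move -1, go to C
C | _[_]b_bcbc   read _ → write b, move +1, go to C
C | _b[b]_bcbc   read b → write c, move -1, go to C
C | _[b]c_bcbc   read b → write c, move -1, go to C
C | [_]cc_bcbc
After 8 steps: state C, head at -4, tape cc_bcbc.

state C, head at -4, tape cc_bcbc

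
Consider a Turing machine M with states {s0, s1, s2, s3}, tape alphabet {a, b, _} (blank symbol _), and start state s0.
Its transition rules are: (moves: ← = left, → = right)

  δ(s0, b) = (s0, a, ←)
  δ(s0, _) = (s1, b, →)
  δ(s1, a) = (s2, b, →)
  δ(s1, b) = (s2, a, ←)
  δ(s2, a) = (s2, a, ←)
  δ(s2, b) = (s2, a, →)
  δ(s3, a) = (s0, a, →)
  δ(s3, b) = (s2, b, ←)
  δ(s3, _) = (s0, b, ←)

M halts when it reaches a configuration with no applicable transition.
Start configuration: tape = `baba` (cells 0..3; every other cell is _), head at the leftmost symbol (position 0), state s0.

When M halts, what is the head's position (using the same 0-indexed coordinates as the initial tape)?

s0 | __[b]aba   read b → write a, move ←, go to s0
s0 | _[_]aaba   read _ → write b, move →, go to s1
s1 | _b[a]aba   read a → write b, move →, go to s2
s2 | _bb[a]ba   read a → write a, move ←, go to s2
s2 | _b[b]aba   read b → write a, move →, go to s2
s2 | _ba[a]ba   read a → write a, move ←, go to s2
s2 | _b[a]aba   read a → write a, move ←, go to s2
s2 | _[b]aaba   read b → write a, move →, go to s2
s2 | _a[a]aba   read a → write a, move ←, go to s2
s2 | _[a]aaba   read a → write a, move ←, go to s2
s2 | [_]aaaba
At halt the head is at cell -2.

-2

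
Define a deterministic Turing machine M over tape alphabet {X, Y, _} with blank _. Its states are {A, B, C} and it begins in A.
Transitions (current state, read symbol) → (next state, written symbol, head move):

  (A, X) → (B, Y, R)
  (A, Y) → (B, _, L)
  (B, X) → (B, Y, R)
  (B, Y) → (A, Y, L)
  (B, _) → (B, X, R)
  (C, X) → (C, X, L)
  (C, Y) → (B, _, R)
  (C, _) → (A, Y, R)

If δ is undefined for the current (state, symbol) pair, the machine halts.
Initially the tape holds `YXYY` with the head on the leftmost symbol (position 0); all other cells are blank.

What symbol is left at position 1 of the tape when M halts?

A | ___[Y]XYY   read Y → write _, move L, go to B
B | __[_]_XYY   read _ → write X, move R, go to B
B | __X[_]XYY   read _ → write X, move R, go to B
B | __XX[X]YY   read X → write Y, move R, go to B
B | __XXY[Y]Y   read Y → write Y, move L, go to A
A | __XX[Y]YY   read Y → write _, move L, go to B
B | __X[X]_YY   read X → write Y, move R, go to B
B | __XY[_]YY   read _ → write X, move R, go to B
B | __XYX[Y]Y   read Y → write Y, move L, go to A
A | __XY[X]YY   read X → write Y, move R, go to B
B | __XYY[Y]Y   read Y → write Y, move L, go to A
A | __XY[Y]YY   read Y → write _, move L, go to B
B | __X[Y]_YY   read Y → write Y, move L, go to A
A | __[X]Y_YY   read X → write Y, move R, go to B
B | __Y[Y]_YY   read Y → write Y, move L, go to A
A | __[Y]Y_YY   read Y → write _, move L, go to B
B | _[_]_Y_YY   read _ → write X, move R, go to B
B | _X[_]Y_YY   read _ → write X, move R, go to B
B | _XX[Y]_YY   read Y → write Y, move L, go to A
A | _X[X]Y_YY   read X → write Y, move R, go to B
B | _XY[Y]_YY   read Y → write Y, move L, go to A
A | _X[Y]Y_YY   read Y → write _, move L, go to B
B | _[X]_Y_YY   read X → write Y, move R, go to B
B | _Y[_]Y_YY   read _ → write X, move R, go to B
B | _YX[Y]_YY   read Y → write Y, move L, go to A
A | _Y[X]Y_YY   read X → write Y, move R, go to B
B | _YY[Y]_YY   read Y → write Y, move L, go to A
A | _Y[Y]Y_YY   read Y → write _, move L, go to B
B | _[Y]_Y_YY   read Y → write Y, move L, go to A
A | [_]Y_Y_YY
Cell 1 holds _ when M halts.

_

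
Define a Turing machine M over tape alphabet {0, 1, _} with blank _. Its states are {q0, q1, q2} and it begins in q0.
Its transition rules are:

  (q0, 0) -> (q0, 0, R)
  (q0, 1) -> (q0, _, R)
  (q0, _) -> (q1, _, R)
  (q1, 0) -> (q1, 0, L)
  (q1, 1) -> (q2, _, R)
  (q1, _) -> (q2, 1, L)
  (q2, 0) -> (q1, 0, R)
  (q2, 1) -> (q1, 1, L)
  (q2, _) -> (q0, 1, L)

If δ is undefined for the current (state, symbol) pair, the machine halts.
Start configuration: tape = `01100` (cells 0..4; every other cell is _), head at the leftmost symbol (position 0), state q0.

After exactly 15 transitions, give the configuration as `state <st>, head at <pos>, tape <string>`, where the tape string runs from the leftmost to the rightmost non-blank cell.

state q1, head at 7, tape 0__00__11

q0 | [0]1100____   read 0 → write 0, move R, go to q0
q0 | 0[1]100____   read 1 → write _, move R, go to q0
q0 | 0_[1]00____   read 1 → write _, move R, go to q0
q0 | 0__[0]0____   read 0 → write 0, move R, go to q0
q0 | 0__0[0]____   read 0 → write 0, move R, go to q0
q0 | 0__00[_]___   read _ → write _, move R, go to q1
q1 | 0__00_[_]__   read _ → write 1, move L, go to q2
q2 | 0__00[_]1__   read _ → write 1, move L, go to q0
q0 | 0__0[0]11__   read 0 → write 0, move R, go to q0
q0 | 0__00[1]1__   read 1 → write _, move R, go to q0
q0 | 0__00_[1]__   read 1 → write _, move R, go to q0
q0 | 0__00__[_]_   read _ → write _, move R, go to q1
q1 | 0__00___[_]   read _ → write 1, move L, go to q2
q2 | 0__00__[_]1   read _ → write 1, move L, go to q0
q0 | 0__00_[_]11   read _ → write _, move R, go to q1
q1 | 0__00__[1]1
After 15 steps: state q1, head at 7, tape 0__00__11.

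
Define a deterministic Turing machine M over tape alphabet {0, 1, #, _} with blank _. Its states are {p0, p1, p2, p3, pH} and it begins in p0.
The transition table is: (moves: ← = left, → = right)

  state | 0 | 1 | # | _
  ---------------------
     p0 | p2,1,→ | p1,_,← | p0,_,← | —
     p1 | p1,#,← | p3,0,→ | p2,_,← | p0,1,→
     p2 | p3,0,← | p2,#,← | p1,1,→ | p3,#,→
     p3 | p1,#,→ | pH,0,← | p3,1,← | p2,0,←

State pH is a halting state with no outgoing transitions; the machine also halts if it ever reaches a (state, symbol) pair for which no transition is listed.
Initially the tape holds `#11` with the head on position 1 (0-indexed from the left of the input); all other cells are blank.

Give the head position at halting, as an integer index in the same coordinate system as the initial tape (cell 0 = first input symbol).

state=p0 head=1 tape=_____#[1]1   (p0,1)→(p1,_,←)
state=p1 head=0 tape=_____[#]_1   (p1,#)→(p2,_,←)
state=p2 head=-1 tape=____[_]__1   (p2,_)→(p3,#,→)
state=p3 head=0 tape=____#[_]_1   (p3,_)→(p2,0,←)
state=p2 head=-1 tape=____[#]0_1   (p2,#)→(p1,1,→)
state=p1 head=0 tape=____1[0]_1   (p1,0)→(p1,#,←)
state=p1 head=-1 tape=____[1]#_1   (p1,1)→(p3,0,→)
state=p3 head=0 tape=____0[#]_1   (p3,#)→(p3,1,←)
state=p3 head=-1 tape=____[0]1_1   (p3,0)→(p1,#,→)
state=p1 head=0 tape=____#[1]_1   (p1,1)→(p3,0,→)
state=p3 head=1 tape=____#0[_]1   (p3,_)→(p2,0,←)
state=p2 head=0 tape=____#[0]01   (p2,0)→(p3,0,←)
state=p3 head=-1 tape=____[#]001   (p3,#)→(p3,1,←)
state=p3 head=-2 tape=___[_]1001   (p3,_)→(p2,0,←)
state=p2 head=-3 tape=__[_]01001   (p2,_)→(p3,#,→)
state=p3 head=-2 tape=__#[0]1001   (p3,0)→(p1,#,→)
state=p1 head=-1 tape=__##[1]001   (p1,1)→(p3,0,→)
state=p3 head=0 tape=__##0[0]01   (p3,0)→(p1,#,→)
state=p1 head=1 tape=__##0#[0]1   (p1,0)→(p1,#,←)
state=p1 head=0 tape=__##0[#]#1   (p1,#)→(p2,_,←)
state=p2 head=-1 tape=__##[0]_#1   (p2,0)→(p3,0,←)
state=p3 head=-2 tape=__#[#]0_#1   (p3,#)→(p3,1,←)
state=p3 head=-3 tape=__[#]10_#1   (p3,#)→(p3,1,←)
state=p3 head=-4 tape=_[_]110_#1   (p3,_)→(p2,0,←)
state=p2 head=-5 tape=[_]0110_#1   (p2,_)→(p3,#,→)
state=p3 head=-4 tape=#[0]110_#1   (p3,0)→(p1,#,→)
state=p1 head=-3 tape=##[1]10_#1   (p1,1)→(p3,0,→)
state=p3 head=-2 tape=##0[1]0_#1   (p3,1)→(pH,0,←)
state=pH head=-3 tape=##[0]00_#1
At halt the head is at cell -3.

-3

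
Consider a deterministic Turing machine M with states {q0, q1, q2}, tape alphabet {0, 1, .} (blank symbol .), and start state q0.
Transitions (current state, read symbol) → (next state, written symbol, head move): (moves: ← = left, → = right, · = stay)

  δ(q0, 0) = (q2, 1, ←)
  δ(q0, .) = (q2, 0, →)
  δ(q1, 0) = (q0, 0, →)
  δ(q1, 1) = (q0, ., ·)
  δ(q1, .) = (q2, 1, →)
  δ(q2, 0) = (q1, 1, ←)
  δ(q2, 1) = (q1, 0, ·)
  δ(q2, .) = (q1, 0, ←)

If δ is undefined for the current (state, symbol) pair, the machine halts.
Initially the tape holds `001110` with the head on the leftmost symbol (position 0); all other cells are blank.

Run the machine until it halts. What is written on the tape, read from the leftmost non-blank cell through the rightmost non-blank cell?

00101110

q0 | ..[0]01110   read 0 → write 1, move ←, go to q2
q2 | .[.]101110   read . → write 0, move ←, go to q1
q1 | [.]0101110   read . → write 1, move →, go to q2
q2 | 1[0]101110   read 0 → write 1, move ←, go to q1
q1 | [1]1101110   read 1 → write ., move ·, go to q0
q0 | [.]1101110   read . → write 0, move →, go to q2
q2 | 0[1]101110   read 1 → write 0, move ·, go to q1
q1 | 0[0]101110   read 0 → write 0, move →, go to q0
q0 | 00[1]01110
The non-blank tape span at halt is 00101110.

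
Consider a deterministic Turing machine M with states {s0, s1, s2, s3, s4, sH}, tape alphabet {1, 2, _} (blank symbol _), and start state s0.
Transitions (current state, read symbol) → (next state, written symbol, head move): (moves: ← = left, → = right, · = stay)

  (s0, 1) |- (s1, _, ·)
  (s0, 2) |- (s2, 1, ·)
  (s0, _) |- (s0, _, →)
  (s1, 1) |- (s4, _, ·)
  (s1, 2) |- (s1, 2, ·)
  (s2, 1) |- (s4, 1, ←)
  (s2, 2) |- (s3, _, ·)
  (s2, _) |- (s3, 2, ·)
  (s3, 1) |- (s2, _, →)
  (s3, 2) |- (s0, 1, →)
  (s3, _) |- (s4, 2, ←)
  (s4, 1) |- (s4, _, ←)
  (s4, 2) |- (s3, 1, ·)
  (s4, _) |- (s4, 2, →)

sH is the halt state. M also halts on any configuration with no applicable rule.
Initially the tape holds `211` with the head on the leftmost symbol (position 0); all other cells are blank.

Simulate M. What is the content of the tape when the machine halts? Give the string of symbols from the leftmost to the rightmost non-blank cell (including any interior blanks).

1_1

s0 | _[2]11   read 2 → write 1, move ·, go to s2
s2 | _[1]11   read 1 → write 1, move ←, go to s4
s4 | [_]111   read _ → write 2, move →, go to s4
s4 | 2[1]11   read 1 → write _, move ←, go to s4
s4 | [2]_11   read 2 → write 1, move ·, go to s3
s3 | [1]_11   read 1 → write _, move →, go to s2
s2 | _[_]11   read _ → write 2, move ·, go to s3
s3 | _[2]11   read 2 → write 1, move →, go to s0
s0 | _1[1]1   read 1 → write _, move ·, go to s1
s1 | _1[_]1
The non-blank tape span at halt is 1_1.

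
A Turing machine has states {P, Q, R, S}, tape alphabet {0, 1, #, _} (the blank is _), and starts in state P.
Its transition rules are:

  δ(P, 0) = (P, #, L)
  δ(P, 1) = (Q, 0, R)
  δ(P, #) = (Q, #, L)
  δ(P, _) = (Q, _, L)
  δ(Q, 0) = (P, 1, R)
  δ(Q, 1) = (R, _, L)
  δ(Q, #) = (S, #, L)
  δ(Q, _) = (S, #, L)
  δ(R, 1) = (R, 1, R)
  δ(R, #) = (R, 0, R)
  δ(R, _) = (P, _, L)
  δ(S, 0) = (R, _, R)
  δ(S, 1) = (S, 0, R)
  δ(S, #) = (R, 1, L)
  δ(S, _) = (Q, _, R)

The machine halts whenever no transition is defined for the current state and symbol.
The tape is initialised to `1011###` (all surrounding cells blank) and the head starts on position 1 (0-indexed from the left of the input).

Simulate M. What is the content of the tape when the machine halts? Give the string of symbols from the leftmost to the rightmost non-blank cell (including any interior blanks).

state=P head=1 tape=1[0]11###_   (P,0)→(P,#,L)
state=P head=0 tape=[1]#11###_   (P,1)→(Q,0,R)
state=Q head=1 tape=0[#]11###_   (Q,#)→(S,#,L)
state=S head=0 tape=[0]#11###_   (S,0)→(R,_,R)
state=R head=1 tape=_[#]11###_   (R,#)→(R,0,R)
state=R head=2 tape=_0[1]1###_   (R,1)→(R,1,R)
state=R head=3 tape=_01[1]###_   (R,1)→(R,1,R)
state=R head=4 tape=_011[#]##_   (R,#)→(R,0,R)
state=R head=5 tape=_0110[#]#_   (R,#)→(R,0,R)
state=R head=6 tape=_01100[#]_   (R,#)→(R,0,R)
state=R head=7 tape=_011000[_]   (R,_)→(P,_,L)
state=P head=6 tape=_01100[0]_   (P,0)→(P,#,L)
state=P head=5 tape=_0110[0]#_   (P,0)→(P,#,L)
state=P head=4 tape=_011[0]##_   (P,0)→(P,#,L)
state=P head=3 tape=_01[1]###_   (P,1)→(Q,0,R)
state=Q head=4 tape=_010[#]##_   (Q,#)→(S,#,L)
state=S head=3 tape=_01[0]###_   (S,0)→(R,_,R)
state=R head=4 tape=_01_[#]##_   (R,#)→(R,0,R)
state=R head=5 tape=_01_0[#]#_   (R,#)→(R,0,R)
state=R head=6 tape=_01_00[#]_   (R,#)→(R,0,R)
state=R head=7 tape=_01_000[_]   (R,_)→(P,_,L)
state=P head=6 tape=_01_00[0]_   (P,0)→(P,#,L)
state=P head=5 tape=_01_0[0]#_   (P,0)→(P,#,L)
state=P head=4 tape=_01_[0]##_   (P,0)→(P,#,L)
state=P head=3 tape=_01[_]###_   (P,_)→(Q,_,L)
state=Q head=2 tape=_0[1]_###_   (Q,1)→(R,_,L)
state=R head=1 tape=_[0]__###_
The non-blank tape span at halt is 0__###.

0__###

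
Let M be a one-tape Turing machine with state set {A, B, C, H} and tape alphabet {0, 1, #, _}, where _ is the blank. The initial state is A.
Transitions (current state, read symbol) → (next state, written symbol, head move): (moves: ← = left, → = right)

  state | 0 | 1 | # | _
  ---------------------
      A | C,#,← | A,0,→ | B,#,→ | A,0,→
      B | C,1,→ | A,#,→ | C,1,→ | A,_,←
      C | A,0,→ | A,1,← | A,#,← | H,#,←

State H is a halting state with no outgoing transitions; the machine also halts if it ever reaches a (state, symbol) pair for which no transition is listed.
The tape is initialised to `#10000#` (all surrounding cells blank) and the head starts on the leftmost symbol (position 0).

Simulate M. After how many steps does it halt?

16

A | [#]10000#_   read # → write #, move →, go to B
B | #[1]0000#_   read 1 → write #, move →, go to A
A | ##[0]000#_   read 0 → write #, move ←, go to C
C | #[#]#000#_   read # → write #, move ←, go to A
A | [#]##000#_   read # → write #, move →, go to B
B | #[#]#000#_   read # → write 1, move →, go to C
C | #1[#]000#_   read # → write #, move ←, go to A
A | #[1]#000#_   read 1 → write 0, move →, go to A
A | #0[#]000#_   read # → write #, move →, go to B
B | #0#[0]00#_   read 0 → write 1, move →, go to C
C | #0#1[0]0#_   read 0 → write 0, move →, go to A
A | #0#10[0]#_   read 0 → write #, move ←, go to C
C | #0#1[0]##_   read 0 → write 0, move →, go to A
A | #0#10[#]#_   read # → write #, move →, go to B
B | #0#10#[#]_   read # → write 1, move →, go to C
C | #0#10#1[_]   read _ → write #, move ←, go to H
H | #0#10#[1]#
M halts after 16 transitions.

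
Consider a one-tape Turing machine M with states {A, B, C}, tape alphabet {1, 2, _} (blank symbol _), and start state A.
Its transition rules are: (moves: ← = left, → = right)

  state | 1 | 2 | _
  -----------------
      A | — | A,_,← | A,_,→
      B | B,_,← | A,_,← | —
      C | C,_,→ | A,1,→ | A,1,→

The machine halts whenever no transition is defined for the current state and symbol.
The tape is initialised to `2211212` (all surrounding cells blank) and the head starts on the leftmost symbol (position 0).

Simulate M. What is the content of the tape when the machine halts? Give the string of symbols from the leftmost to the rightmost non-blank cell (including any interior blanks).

11212

A | _[2]211212   read 2 → write _, move ←, go to A
A | [_]_211212   read _ → write _, move →, go to A
A | _[_]211212   read _ → write _, move →, go to A
A | __[2]11212   read 2 → write _, move ←, go to A
A | _[_]_11212   read _ → write _, move →, go to A
A | __[_]11212   read _ → write _, move →, go to A
A | ___[1]1212
The non-blank tape span at halt is 11212.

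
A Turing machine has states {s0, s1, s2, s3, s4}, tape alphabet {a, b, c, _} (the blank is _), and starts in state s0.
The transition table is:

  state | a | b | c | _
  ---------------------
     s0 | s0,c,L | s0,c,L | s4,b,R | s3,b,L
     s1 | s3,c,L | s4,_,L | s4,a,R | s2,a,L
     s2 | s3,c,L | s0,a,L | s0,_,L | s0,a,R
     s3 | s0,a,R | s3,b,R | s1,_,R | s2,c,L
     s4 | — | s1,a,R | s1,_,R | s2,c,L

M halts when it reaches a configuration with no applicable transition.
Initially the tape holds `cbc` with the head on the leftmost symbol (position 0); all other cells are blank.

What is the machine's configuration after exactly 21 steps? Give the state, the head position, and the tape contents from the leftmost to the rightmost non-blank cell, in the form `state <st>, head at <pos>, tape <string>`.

state s4, head at 1, tape abaacccc

state=s0 head=0 tape=___[c]bc__   (s0,c)→(s4,b,R)
state=s4 head=1 tape=___b[b]c__   (s4,b)→(s1,a,R)
state=s1 head=2 tape=___ba[c]__   (s1,c)→(s4,a,R)
state=s4 head=3 tape=___baa[_]_   (s4,_)→(s2,c,L)
state=s2 head=2 tape=___ba[a]c_   (s2,a)→(s3,c,L)
state=s3 head=1 tape=___b[a]cc_   (s3,a)→(s0,a,R)
state=s0 head=2 tape=___ba[c]c_   (s0,c)→(s4,b,R)
state=s4 head=3 tape=___bab[c]_   (s4,c)→(s1,_,R)
state=s1 head=4 tape=___bab_[_]   (s1,_)→(s2,a,L)
state=s2 head=3 tape=___bab[_]a   (s2,_)→(s0,a,R)
state=s0 head=4 tape=___baba[a]   (s0,a)→(s0,c,L)
state=s0 head=3 tape=___bab[a]c   (s0,a)→(s0,c,L)
state=s0 head=2 tape=___ba[b]cc   (s0,b)→(s0,c,L)
state=s0 head=1 tape=___b[a]ccc   (s0,a)→(s0,c,L)
state=s0 head=0 tape=___[b]cccc   (s0,b)→(s0,c,L)
state=s0 head=-1 tape=__[_]ccccc   (s0,_)→(s3,b,L)
state=s3 head=-2 tape=_[_]bccccc   (s3,_)→(s2,c,L)
state=s2 head=-3 tape=[_]cbccccc   (s2,_)→(s0,a,R)
state=s0 head=-2 tape=a[c]bccccc   (s0,c)→(s4,b,R)
state=s4 head=-1 tape=ab[b]ccccc   (s4,b)→(s1,a,R)
state=s1 head=0 tape=aba[c]cccc   (s1,c)→(s4,a,R)
state=s4 head=1 tape=abaa[c]ccc
After 21 steps: state s4, head at 1, tape abaacccc.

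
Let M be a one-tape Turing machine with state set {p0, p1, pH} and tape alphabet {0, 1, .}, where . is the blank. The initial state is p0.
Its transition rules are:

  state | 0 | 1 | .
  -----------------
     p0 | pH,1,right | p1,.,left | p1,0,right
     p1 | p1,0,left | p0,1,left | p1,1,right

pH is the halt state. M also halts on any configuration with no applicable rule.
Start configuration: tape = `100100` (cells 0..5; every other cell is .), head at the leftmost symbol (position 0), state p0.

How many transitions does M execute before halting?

state=p0 head=0 tape=...[1]00100   (p0,1)→(p1,.,left)
state=p1 head=-1 tape=..[.].00100   (p1,.)→(p1,1,right)
state=p1 head=0 tape=..1[.]00100   (p1,.)→(p1,1,right)
state=p1 head=1 tape=..11[0]0100   (p1,0)→(p1,0,left)
state=p1 head=0 tape=..1[1]00100   (p1,1)→(p0,1,left)
state=p0 head=-1 tape=..[1]100100   (p0,1)→(p1,.,left)
state=p1 head=-2 tape=.[.].100100   (p1,.)→(p1,1,right)
state=p1 head=-1 tape=.1[.]100100   (p1,.)→(p1,1,right)
state=p1 head=0 tape=.11[1]00100   (p1,1)→(p0,1,left)
state=p0 head=-1 tape=.1[1]100100   (p0,1)→(p1,.,left)
state=p1 head=-2 tape=.[1].100100   (p1,1)→(p0,1,left)
state=p0 head=-3 tape=[.]1.100100   (p0,.)→(p1,0,right)
state=p1 head=-2 tape=0[1].100100   (p1,1)→(p0,1,left)
state=p0 head=-3 tape=[0]1.100100   (p0,0)→(pH,1,right)
state=pH head=-2 tape=1[1].100100
M halts after 14 transitions.

14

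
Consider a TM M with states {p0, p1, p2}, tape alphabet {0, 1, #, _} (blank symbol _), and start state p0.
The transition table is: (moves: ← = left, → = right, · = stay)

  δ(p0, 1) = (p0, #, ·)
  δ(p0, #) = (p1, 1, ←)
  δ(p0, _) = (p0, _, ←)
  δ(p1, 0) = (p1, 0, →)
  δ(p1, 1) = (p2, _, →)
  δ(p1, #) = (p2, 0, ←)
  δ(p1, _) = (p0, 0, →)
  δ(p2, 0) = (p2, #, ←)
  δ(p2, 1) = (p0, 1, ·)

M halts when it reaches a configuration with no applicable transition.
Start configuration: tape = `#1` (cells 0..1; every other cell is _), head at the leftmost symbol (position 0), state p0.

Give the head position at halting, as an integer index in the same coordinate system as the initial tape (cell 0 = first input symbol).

state=p0 head=0 tape=_[#]1_   (p0,#)→(p1,1,←)
state=p1 head=-1 tape=[_]11_   (p1,_)→(p0,0,→)
state=p0 head=0 tape=0[1]1_   (p0,1)→(p0,#,·)
state=p0 head=0 tape=0[#]1_   (p0,#)→(p1,1,←)
state=p1 head=-1 tape=[0]11_   (p1,0)→(p1,0,→)
state=p1 head=0 tape=0[1]1_   (p1,1)→(p2,_,→)
state=p2 head=1 tape=0_[1]_   (p2,1)→(p0,1,·)
state=p0 head=1 tape=0_[1]_   (p0,1)→(p0,#,·)
state=p0 head=1 tape=0_[#]_   (p0,#)→(p1,1,←)
state=p1 head=0 tape=0[_]1_   (p1,_)→(p0,0,→)
state=p0 head=1 tape=00[1]_   (p0,1)→(p0,#,·)
state=p0 head=1 tape=00[#]_   (p0,#)→(p1,1,←)
state=p1 head=0 tape=0[0]1_   (p1,0)→(p1,0,→)
state=p1 head=1 tape=00[1]_   (p1,1)→(p2,_,→)
state=p2 head=2 tape=00_[_]
At halt the head is at cell 2.

2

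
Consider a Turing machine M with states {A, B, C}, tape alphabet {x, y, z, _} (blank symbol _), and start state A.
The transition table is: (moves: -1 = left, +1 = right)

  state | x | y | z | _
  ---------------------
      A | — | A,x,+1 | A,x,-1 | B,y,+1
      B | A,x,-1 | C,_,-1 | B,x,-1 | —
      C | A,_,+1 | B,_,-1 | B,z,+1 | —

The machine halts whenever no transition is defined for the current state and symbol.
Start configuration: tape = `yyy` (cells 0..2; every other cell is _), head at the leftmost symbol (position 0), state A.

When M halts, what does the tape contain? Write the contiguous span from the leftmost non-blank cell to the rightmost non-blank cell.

xxxy

A | [y]yy__   read y → write x, move +1, go to A
A | x[y]y__   read y → write x, move +1, go to A
A | xx[y]__   read y → write x, move +1, go to A
A | xxx[_]_   read _ → write y, move +1, go to B
B | xxxy[_]
The non-blank tape span at halt is xxxy.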